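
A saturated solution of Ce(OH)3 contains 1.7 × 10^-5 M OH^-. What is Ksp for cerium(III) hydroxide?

Ce(OH)3(s) ⇌ Ce^3+ + 3 OH^-
Stoichiometry gives [Ce^3+] = (1/3)[OH^-] = 5.67 x 10^-6 M.
Ksp = [Ce^3+][OH^-]^3
Ksp = 5.67 × 10^-6 × (1.7 × 10^-5)^3 = 2.8 × 10^-20

2.8 × 10^-20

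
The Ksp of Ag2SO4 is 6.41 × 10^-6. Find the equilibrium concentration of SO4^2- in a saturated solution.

[SO4^2-] ≈ 0.0117 M

Ag2SO4(s) ⇌ 2 Ag^+ + SO4^2-
Ksp = [Ag^+]^2[SO4^2-]
With molar solubility s: [Ag^+] = 2s, [SO4^2-] = s.
Ksp = (2s)^2s = 4s^3
s = (6.41 × 10^-6 / 4)^(1/3) = 1.170 x 10^-2 M
[SO4^2-] = s = 1.17 x 10^-2 M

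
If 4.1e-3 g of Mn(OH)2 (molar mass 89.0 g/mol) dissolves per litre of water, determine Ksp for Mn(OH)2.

3.9e-13

Molar solubility s = (4.1 × 10^-3 g/L) / (89.0 g/mol) = 4.61 × 10^-5 M.
Mn(OH)2(s) <=> Mn^2+ + 2 OH^-
Let s = molar solubility. Then [Mn^2+] = s and [OH^-] = 2s.
Ksp = [Mn^2+][OH^-]^2
So Ksp = s × (2s)^2 = 4s^3
Ksp = 4 × (4.61 × 10^-5)^3 = 3.9 × 10^-13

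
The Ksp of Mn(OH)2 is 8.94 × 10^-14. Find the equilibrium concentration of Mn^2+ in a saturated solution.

Mn(OH)2(s) <=> Mn^2+ + 2 OH^-
Ksp = [Mn^2+][OH^-]^2
With molar solubility s: [Mn^2+] = s, [OH^-] = 2s.
Ksp = s(2s)^2 = 4s^3
s = (8.94 × 10^-14 / 4)^(1/3) = 2.817 x 10^-5 M
[Mn^2+] = s = 2.82 x 10^-5 M

2.82e-5 M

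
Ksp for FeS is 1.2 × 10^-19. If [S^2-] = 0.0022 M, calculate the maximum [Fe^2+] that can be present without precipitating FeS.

5.5 × 10^-17 M

FeS(s) <=> Fe^2+(aq) + S^2-(aq)
Ksp = [Fe^2+][S^2-]
Precipitation begins when Q = Ksp. With [S^2-] = 0.0022 M:
1.2 × 10^-19 = (0.0022) × [Fe^2+]
[Fe^2+] = (1.2 × 10^-19 / 2.2 x 10^-3) = 5.5 × 10^-17 M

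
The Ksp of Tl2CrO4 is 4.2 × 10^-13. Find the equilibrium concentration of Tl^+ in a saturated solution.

[Tl^+] ≈ 9.4e-5 M

Tl2CrO4(s) ⇌ 2 Tl^+ + CrO4^2-
Ksp = [Tl^+]^2[CrO4^2-]
With molar solubility s: [Tl^+] = 2s, [CrO4^2-] = s.
So Ksp = (2s)^2 × s = 4s^3
Solving, s = (4.2 × 10^-13/4)^(1/3) = 4.72 × 10^-5 M
[Tl^+] = 2s = 9.4 × 10^-5 M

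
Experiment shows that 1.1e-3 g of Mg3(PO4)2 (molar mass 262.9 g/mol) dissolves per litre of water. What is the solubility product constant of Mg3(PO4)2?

1.4e-25

Molar solubility s = (1.1 × 10^-3 g/L) / (262.9 g/mol) = 4.18 × 10^-6 M.
Mg3(PO4)2(s) ⇌ 3 Mg^2+ + 2 PO4^3-
For each mole of Mg3(PO4)2 that dissolves: [Mg^2+] = 3s, [PO4^3-] = 2s.
Ksp = [Mg^2+]^3[PO4^3-]^2
Ksp = (3s)^3(2s)^2 = 108s^5
With s = 4.18 x 10^-6: Ksp = 1.4 × 10^-25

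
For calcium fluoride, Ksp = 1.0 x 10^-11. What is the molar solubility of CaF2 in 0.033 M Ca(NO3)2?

CaF2(s) ⇌ Ca^2+(aq) + 2 F^-(aq)
Ksp = [Ca^2+][F^-]^2
If s mol/L dissolves here, [Ca^2+] = 0.033 + s ≈ 0.033, [F^-] = 2s (common-ion effect: Ca^2+ is already 0.033 M).
Ksp ≈ 0.033 × (2s)^2
s = 8.7 × 10^-6 M
Check: s = 8.7 x 10^-6 ≪ 0.033, so the approximation is valid.

s ≈ 8.7e-6 M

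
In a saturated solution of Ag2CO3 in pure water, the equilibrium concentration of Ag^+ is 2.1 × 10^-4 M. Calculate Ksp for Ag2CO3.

Ag2CO3(s) <=> 2 Ag^+(aq) + CO3^2-(aq)
Stoichiometry gives [CO3^2-] = (1/2)[Ag^+] = 1.05 × 10^-4 M.
Ksp = [Ag^+]^2[CO3^2-]
Ksp = (2.1 x 10^-4)^2 × 1.05 x 10^-4 = 4.6 × 10^-12

4.6 × 10^-12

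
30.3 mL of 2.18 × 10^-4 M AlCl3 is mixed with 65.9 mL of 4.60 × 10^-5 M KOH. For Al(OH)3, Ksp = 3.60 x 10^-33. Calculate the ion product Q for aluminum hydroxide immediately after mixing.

Total volume = 30.3 + 65.9 = 96.2 mL.
[Al^3+] = 2.18 x 10^-4 × (30.3/96.2) = 6.866 x 10^-5 M
[OH^-] = 4.60 × 10^-5 × (65.9/96.2) = 3.151 × 10^-5 M
Al(OH)3(s) <=> Al^3+ + 3 OH^-, so Q = [Al^3+][OH^-]^3
Q = (6.866 × 10^-5)(3.151 x 10^-5)^3 = 2.15 x 10^-18
Q > Ksp, so Al(OH)3 will precipitate.

2.15 × 10^-18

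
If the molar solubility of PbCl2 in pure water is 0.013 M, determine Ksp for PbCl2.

Ksp = 8.8 × 10^-6

PbCl2(s) ⇌ Pb^2+ + 2 Cl^-
If s mol/L of PbCl2 dissolves, [Pb^2+] = s and [Cl^-] = 2s.
Ksp = [Pb^2+][Cl^-]^2
Substituting: Ksp = s(2s)^2 = 4s^3
With s = 1.3 × 10^-2: Ksp = 8.8 × 10^-6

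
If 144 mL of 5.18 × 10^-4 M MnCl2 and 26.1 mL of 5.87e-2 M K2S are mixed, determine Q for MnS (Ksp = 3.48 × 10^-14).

3.95e-6

Total volume = 144 + 26.1 = 170.1 mL.
[Mn^2+] = 5.18 × 10^-4 × (144/170.1) = 4.385 × 10^-4 M
[S^2-] = 5.87 × 10^-2 × (26.1/170.1) = 9.007 x 10^-3 M
MnS(s) ⇌ Mn^2+(aq) + S^2-(aq), so Q = [Mn^2+][S^2-]
Q = (4.385 x 10^-4)(9.007 × 10^-3) = 3.95 × 10^-6
Q > Ksp, so MnS will precipitate.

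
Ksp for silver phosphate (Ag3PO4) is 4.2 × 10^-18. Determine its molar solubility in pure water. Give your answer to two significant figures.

Ag3PO4(s) ⇌ 3 Ag^+ + PO4^3-
Ksp = [Ag^+]^3[PO4^3-]
With molar solubility s: [Ag^+] = 3s, [PO4^3-] = s.
Substituting: Ksp = (3s)^3s = 27s^4
s = (4.2 × 10^-18 / 27)^(1/4) = 2.0 × 10^-5 M

2.0 x 10^-5 M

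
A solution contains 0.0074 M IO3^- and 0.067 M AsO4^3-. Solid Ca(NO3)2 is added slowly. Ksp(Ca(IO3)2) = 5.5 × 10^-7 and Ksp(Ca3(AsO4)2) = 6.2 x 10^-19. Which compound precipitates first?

Ca3(AsO4)2

Each salt begins to precipitate when Q = Ksp, i.e. when [Ca^2+] reaches its threshold.
For Ca(IO3)2: 5.5 × 10^-7 = (0.0074)^2 × [Ca^2+]  ⇒  [Ca^2+] = 1.0 × 10^-2 M.
For Ca3(AsO4)2: 6.2 x 10^-19 = (0.067)^2 × [Ca^2+]^3  ⇒  [Ca^2+] = 5.2 × 10^-6 M.
The salt with the lower threshold [Ca^2+] precipitates first: Ca3(AsO4)2.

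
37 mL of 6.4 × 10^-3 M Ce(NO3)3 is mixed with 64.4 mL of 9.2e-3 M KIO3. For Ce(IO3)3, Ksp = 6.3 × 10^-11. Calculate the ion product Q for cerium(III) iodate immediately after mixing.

Total volume = 37 + 64.4 = 101.4 mL.
[Ce^3+] = 6.4 x 10^-3 × (37/101.4) = 2.34 x 10^-3 M
[IO3^-] = 9.2 x 10^-3 × (64.4/101.4) = 5.84 x 10^-3 M
Ce(IO3)3(s) ⇌ Ce^3+(aq) + 3 IO3^-(aq), so Q = [Ce^3+][IO3^-]^3
Q = (2.34 × 10^-3)(5.84 x 10^-3)^3 = 4.7 × 10^-10
Q > Ksp, so Ce(IO3)3 will precipitate.

Q = 4.7e-10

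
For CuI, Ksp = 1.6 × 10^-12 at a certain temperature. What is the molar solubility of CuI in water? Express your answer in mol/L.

1.3 × 10^-6 M

CuI(s) ⇌ Cu^+ + I^-
Ksp = [Cu^+][I^-]
For each mole of CuI that dissolves: [Cu^+] = s, [I^-] = s.
Ksp = s × s = s^2
s = √(1.6 × 10^-12) = 1.3 × 10^-6 M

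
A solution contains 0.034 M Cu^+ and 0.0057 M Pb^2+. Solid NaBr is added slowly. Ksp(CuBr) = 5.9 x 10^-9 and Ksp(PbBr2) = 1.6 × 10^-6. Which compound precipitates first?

CuBr

Precipitation of each salt starts when its ion product equals its Ksp.
For CuBr: 5.9 x 10^-9 = 0.034 × [Br^-]  ⇒  [Br^-] = 1.7 x 10^-7 M.
For PbBr2: 1.6 × 10^-6 = 0.0057 × [Br^-]^2  ⇒  [Br^-] = 1.7 × 10^-2 M.
The salt with the lower threshold [Br^-] precipitates first: CuBr.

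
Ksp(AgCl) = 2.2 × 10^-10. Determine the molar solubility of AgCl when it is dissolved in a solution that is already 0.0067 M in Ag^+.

s ≈ 3.3 × 10^-8 M

AgCl(s) ⇌ Ag^+(aq) + Cl^-(aq)
Ksp = [Ag^+][Cl^-]
If s mol/L dissolves here, [Ag^+] = 0.0067 + s ≈ 0.0067, [Cl^-] = s (since the Ag^+ already present dominates).
Ksp ≈ 0.0067 × s
s = 3.3 × 10^-8 M
Check: s = 3.3 × 10^-8 ≪ 0.0067, so the approximation is valid.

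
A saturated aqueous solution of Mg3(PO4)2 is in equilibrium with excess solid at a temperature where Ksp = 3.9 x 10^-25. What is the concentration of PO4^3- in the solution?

1.0 × 10^-5 M

Mg3(PO4)2(s) <=> 3 Mg^2+(aq) + 2 PO4^3-(aq)
Ksp = [Mg^2+]^3[PO4^3-]^2
With molar solubility s: [Mg^2+] = 3s, [PO4^3-] = 2s.
Ksp = (3s)^3(2s)^2 = 108s^5
s^5 = 3.9 x 10^-25 / 108, so s = 5.15 × 10^-6 M
[PO4^3-] = 2s = 1.0 × 10^-5 M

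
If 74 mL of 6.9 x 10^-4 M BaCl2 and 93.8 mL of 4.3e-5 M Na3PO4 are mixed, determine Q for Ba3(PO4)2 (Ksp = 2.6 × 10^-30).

Total volume = 74 + 93.8 = 167.8 mL.
[Ba^2+] = 6.9 × 10^-4 × (74/167.8) = 3.04 × 10^-4 M
[PO4^3-] = 4.3 x 10^-5 × (93.8/167.8) = 2.40 x 10^-5 M
Ba3(PO4)2(s) <=> 3 Ba^2+ + 2 PO4^3-, so Q = [Ba^2+]^3[PO4^3-]^2
Q = (3.04 x 10^-4)^3(2.40 x 10^-5)^2 = 1.6 × 10^-20
Q > Ksp, so Ba3(PO4)2 will precipitate.

1.6 x 10^-20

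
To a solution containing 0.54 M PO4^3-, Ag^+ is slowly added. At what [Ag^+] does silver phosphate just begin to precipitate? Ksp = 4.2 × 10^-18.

Ag3PO4(s) <=> 3 Ag^+(aq) + PO4^3-(aq)
Ksp = [Ag^+]^3[PO4^3-]
Precipitation begins when Q = Ksp. With [PO4^3-] = 0.54 M:
4.2 × 10^-18 = (0.54) × [Ag^+]^3
[Ag^+] = (4.2 × 10^-18 / 5.4 × 10^-1)^(1/3) = 2.0 x 10^-6 M

[Ag^+] ≈ 2.0 × 10^-6 M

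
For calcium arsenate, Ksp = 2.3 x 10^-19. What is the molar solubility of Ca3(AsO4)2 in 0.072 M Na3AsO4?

1.2 × 10^-6 M

Ca3(AsO4)2(s) ⇌ 3 Ca^2+ + 2 AsO4^3-
Ksp = [Ca^2+]^3[AsO4^3-]^2
Let s = moles of Ca3(AsO4)2 that dissolve per litre. [Ca^2+] = 3s, [AsO4^3-] = 0.072 + 2s ≈ 0.072 (Ksp is small, so little additional dissolves).
Ksp ≈ (3s)^3 × (0.072)^2
s = 1.2 x 10^-6 M
Check: 2s = 2.4 x 10^-6 ≪ 0.072, so the approximation is valid.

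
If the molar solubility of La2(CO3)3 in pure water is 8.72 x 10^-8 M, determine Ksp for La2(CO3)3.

La2(CO3)3(s) ⇌ 2 La^3+ + 3 CO3^2-
If s mol/L of La2(CO3)3 dissolves, [La^3+] = 2s and [CO3^2-] = 3s.
Ksp = [La^3+]^2[CO3^2-]^3
Ksp = (2s)^2(3s)^3 = 108s^5
Ksp = 108 × (8.72 x 10^-8)^5 = 5.45 x 10^-34

Ksp ≈ 5.45e-34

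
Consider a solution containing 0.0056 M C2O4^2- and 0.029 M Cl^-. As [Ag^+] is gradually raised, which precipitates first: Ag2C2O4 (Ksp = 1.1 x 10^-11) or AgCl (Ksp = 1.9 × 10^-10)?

Each salt begins to precipitate when Q = Ksp, i.e. when [Ag^+] reaches its threshold.
For Ag2C2O4: 1.1 x 10^-11 = 0.0056 × [Ag^+]^2  ⇒  [Ag^+] = 4.4 × 10^-5 M.
For AgCl: 1.9 × 10^-10 = 0.029 × [Ag^+]  ⇒  [Ag^+] = 6.6 x 10^-9 M.
The salt with the lower threshold [Ag^+] precipitates first: AgCl.

AgCl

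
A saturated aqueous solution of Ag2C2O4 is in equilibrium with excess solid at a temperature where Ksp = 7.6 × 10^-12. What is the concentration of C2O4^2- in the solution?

[C2O4^2-] = 1.2e-4 M

Ag2C2O4(s) ⇌ 2 Ag^+ + C2O4^2-
Ksp = [Ag^+]^2[C2O4^2-]
With molar solubility s: [Ag^+] = 2s, [C2O4^2-] = s.
So Ksp = (2s)^2 × s = 4s^3
s = (7.6 × 10^-12 / 4)^(1/3) = 1.24 × 10^-4 M
[C2O4^2-] = s = 1.2 × 10^-4 M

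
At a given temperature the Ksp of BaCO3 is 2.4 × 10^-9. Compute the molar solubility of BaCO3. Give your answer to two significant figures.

s = 4.9e-5 M

BaCO3(s) ⇌ Ba^2+(aq) + CO3^2-(aq)
Ksp = [Ba^2+][CO3^2-]
For each mole of BaCO3 that dissolves: [Ba^2+] = s, [CO3^2-] = s.
Ksp = (s)(s) = s^2
s = √(2.4 × 10^-9) = 4.9 × 10^-5 M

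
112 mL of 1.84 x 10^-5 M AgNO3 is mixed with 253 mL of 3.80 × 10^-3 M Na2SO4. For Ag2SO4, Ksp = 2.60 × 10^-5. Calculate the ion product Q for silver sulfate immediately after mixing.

Q = 8.40e-14

Total volume = 112 + 253 = 365 mL.
[Ag^+] = 1.84 × 10^-5 × (112/365) = 5.646 × 10^-6 M
[SO4^2-] = 3.80 × 10^-3 × (253/365) = 2.634 × 10^-3 M
Ag2SO4(s) <=> 2 Ag^+(aq) + SO4^2-(aq), so Q = [Ag^+]^2[SO4^2-]
Q = (5.646 x 10^-6)^2(2.634 x 10^-3) = 8.40 × 10^-14
Q < Ksp, so no precipitate of Ag2SO4 forms.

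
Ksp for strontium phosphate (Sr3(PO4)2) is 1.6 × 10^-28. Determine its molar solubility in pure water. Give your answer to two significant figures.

s = 1.1e-6 M

Sr3(PO4)2(s) ⇌ 3 Sr^2+(aq) + 2 PO4^3-(aq)
Ksp = [Sr^2+]^3[PO4^3-]^2
Let s = molar solubility. Then [Sr^2+] = 3s and [PO4^3-] = 2s.
Substituting: Ksp = (3s)^3(2s)^2 = 108s^5
Solving, s = (1.6 × 10^-28/108)^(1/5) = 1.1 x 10^-6 M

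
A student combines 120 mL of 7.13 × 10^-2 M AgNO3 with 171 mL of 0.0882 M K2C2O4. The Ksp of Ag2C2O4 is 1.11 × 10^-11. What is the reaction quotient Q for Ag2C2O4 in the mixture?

4.48 x 10^-5

Total volume = 120 + 171 = 291 mL.
[Ag^+] = 7.13 × 10^-2 × (120/291) = 2.940 x 10^-2 M
[C2O4^2-] = 8.82 × 10^-2 × (171/291) = 5.183 × 10^-2 M
Ag2C2O4(s) ⇌ 2 Ag^+ + C2O4^2-, so Q = [Ag^+]^2[C2O4^2-]
Q = (2.940 x 10^-2)^2(5.183 x 10^-2) = 4.48 × 10^-5
Q > Ksp, so Ag2C2O4 will precipitate.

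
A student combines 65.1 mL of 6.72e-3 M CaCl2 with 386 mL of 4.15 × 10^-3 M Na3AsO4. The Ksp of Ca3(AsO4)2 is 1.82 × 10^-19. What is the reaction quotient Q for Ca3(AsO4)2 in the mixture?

Total volume = 65.1 + 386 = 451.1 mL.
[Ca^2+] = 6.72 × 10^-3 × (65.1/451.1) = 9.698 × 10^-4 M
[AsO4^3-] = 4.15 × 10^-3 × (386/451.1) = 3.551 x 10^-3 M
Ca3(AsO4)2(s) ⇌ 3 Ca^2+ + 2 AsO4^3-, so Q = [Ca^2+]^3[AsO4^3-]^2
Q = (9.698 × 10^-4)^3(3.551 x 10^-3)^2 = 1.15 × 10^-14
Q > Ksp, so Ca3(AsO4)2 will precipitate.

Q = 1.15 × 10^-14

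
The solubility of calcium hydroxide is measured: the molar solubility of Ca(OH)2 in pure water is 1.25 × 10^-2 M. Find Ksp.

Ca(OH)2(s) ⇌ Ca^2+(aq) + 2 OH^-(aq)
Let s = molar solubility. Then [Ca^2+] = s and [OH^-] = 2s.
Ksp = [Ca^2+][OH^-]^2
So Ksp = s × (2s)^2 = 4s^3
Ksp = 4 × (1.25 × 10^-2)^3 = 7.81 × 10^-6

Ksp = 7.81 × 10^-6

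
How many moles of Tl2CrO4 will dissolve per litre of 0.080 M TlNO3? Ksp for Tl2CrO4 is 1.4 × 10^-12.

Tl2CrO4(s) <=> 2 Tl^+(aq) + CrO4^2-(aq)
Ksp = [Tl^+]^2[CrO4^2-]
Let s be the molar solubility in this solution. [Tl^+] = 0.080 + 2s ≈ 0.080, [CrO4^2-] = s (Ksp is small, so little additional dissolves).
Ksp ≈ (0.080)^2 × s
s = 2.2 × 10^-10 M
Check: 2s = 4.4 × 10^-10 ≪ 0.080, so the approximation is valid.

s ≈ 2.2 × 10^-10 M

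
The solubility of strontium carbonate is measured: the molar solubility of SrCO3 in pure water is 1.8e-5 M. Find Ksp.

3.2 x 10^-10

SrCO3(s) <=> Sr^2+ + CO3^2-
Let s = molar solubility. Then [Sr^2+] = s and [CO3^2-] = s.
Ksp = [Sr^2+][CO3^2-]
Ksp = s × s = s^2
Ksp = (1.8 × 10^-5)^2 = 3.2 × 10^-10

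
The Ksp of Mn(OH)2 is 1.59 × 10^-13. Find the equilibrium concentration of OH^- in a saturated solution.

Mn(OH)2(s) ⇌ Mn^2+ + 2 OH^-
Ksp = [Mn^2+][OH^-]^2
For each mole of Mn(OH)2 that dissolves: [Mn^2+] = s, [OH^-] = 2s.
Substituting: Ksp = s(2s)^2 = 4s^3
Solving, s = (1.59 × 10^-13/4)^(1/3) = 3.413 × 10^-5 M
[OH^-] = 2s = 6.83 x 10^-5 M

[OH^-] ≈ 6.83e-5 M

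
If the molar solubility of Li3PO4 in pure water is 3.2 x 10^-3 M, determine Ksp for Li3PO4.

Li3PO4(s) <=> 3 Li^+(aq) + PO4^3-(aq)
Let s = molar solubility. Then [Li^+] = 3s and [PO4^3-] = s.
Ksp = [Li^+]^3[PO4^3-]
Substituting: Ksp = (3s)^3s = 27s^4
Ksp = 27 × (3.2 × 10^-3)^4 = 2.8 × 10^-9

Ksp = 2.8 × 10^-9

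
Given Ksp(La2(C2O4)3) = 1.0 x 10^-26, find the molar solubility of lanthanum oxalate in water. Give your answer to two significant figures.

s = 2.5 × 10^-6 M

La2(C2O4)3(s) <=> 2 La^3+(aq) + 3 C2O4^2-(aq)
Ksp = [La^3+]^2[C2O4^2-]^3
For each mole of La2(C2O4)3 that dissolves: [La^3+] = 2s, [C2O4^2-] = 3s.
So Ksp = (2s)^2 × (3s)^3 = 108s^5
Solving, s = (1.0 x 10^-26/108)^(1/5) = 2.5 × 10^-6 M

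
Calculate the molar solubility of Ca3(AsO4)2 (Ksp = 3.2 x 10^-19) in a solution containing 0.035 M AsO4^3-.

s ≈ 2.1 x 10^-6 M

Ca3(AsO4)2(s) <=> 3 Ca^2+ + 2 AsO4^3-
Ksp = [Ca^2+]^3[AsO4^3-]^2
Let s = moles of Ca3(AsO4)2 that dissolve per litre. [Ca^2+] = 3s, [AsO4^3-] = 0.035 + 2s ≈ 0.035 (since the AsO4^3- already present dominates).
Ksp ≈ (3s)^3 × (0.035)^2
s = 2.1 × 10^-6 M
Check: 2s = 4.3 × 10^-6 ≪ 0.035, so the approximation is valid.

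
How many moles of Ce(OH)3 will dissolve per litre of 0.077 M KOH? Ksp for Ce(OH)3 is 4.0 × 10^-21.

Ce(OH)3(s) ⇌ Ce^3+(aq) + 3 OH^-(aq)
Ksp = [Ce^3+][OH^-]^3
If s mol/L dissolves here, [Ce^3+] = s, [OH^-] = 0.077 + 3s ≈ 0.077 (common-ion effect: OH^- is already 0.077 M).
Ksp ≈ s × (0.077)^3
s = 8.8 × 10^-18 M
Check: 3s = 2.6 x 10^-17 ≪ 0.077, so the approximation is valid.

8.8 × 10^-18 M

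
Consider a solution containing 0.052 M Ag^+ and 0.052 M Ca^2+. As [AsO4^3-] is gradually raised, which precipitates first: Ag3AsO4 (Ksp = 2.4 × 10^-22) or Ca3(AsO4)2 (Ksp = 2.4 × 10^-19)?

Ag3AsO4

Each salt begins to precipitate when Q = Ksp, i.e. when [AsO4^3-] reaches its threshold.
For Ag3AsO4: 2.4 × 10^-22 = (0.052)^3 × [AsO4^3-]  ⇒  [AsO4^3-] = 1.7 × 10^-18 M.
For Ca3(AsO4)2: 2.4 × 10^-19 = (0.052)^3 × [AsO4^3-]^2  ⇒  [AsO4^3-] = 4.1 × 10^-8 M.
The salt with the lower threshold [AsO4^3-] precipitates first: Ag3AsO4.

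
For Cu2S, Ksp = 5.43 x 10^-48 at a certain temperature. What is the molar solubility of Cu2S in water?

Cu2S(s) ⇌ 2 Cu^+ + S^2-
Ksp = [Cu^+]^2[S^2-]
With molar solubility s: [Cu^+] = 2s, [S^2-] = s.
So Ksp = (2s)^2 × s = 4s^3
s^3 = 5.43 x 10^-48 / 4, so s = 1.11 × 10^-16 M

s = 1.11e-16 M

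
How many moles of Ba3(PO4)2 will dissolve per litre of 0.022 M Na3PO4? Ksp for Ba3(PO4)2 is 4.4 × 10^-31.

Ba3(PO4)2(s) <=> 3 Ba^2+(aq) + 2 PO4^3-(aq)
Ksp = [Ba^2+]^3[PO4^3-]^2
If s mol/L dissolves here, [Ba^2+] = 3s, [PO4^3-] = 0.022 + 2s ≈ 0.022 (common-ion effect: PO4^3- is already 0.022 M).
Ksp ≈ (3s)^3 × (0.022)^2
s = 3.2 × 10^-10 M
Check: 2s = 6.5 × 10^-10 ≪ 0.022, so the approximation is valid.

s ≈ 3.2 × 10^-10 M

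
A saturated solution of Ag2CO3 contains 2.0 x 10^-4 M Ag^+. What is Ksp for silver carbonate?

Ag2CO3(s) ⇌ 2 Ag^+(aq) + CO3^2-(aq)
Stoichiometry gives [CO3^2-] = (1/2)[Ag^+] = 1.00 × 10^-4 M.
Ksp = [Ag^+]^2[CO3^2-]
Ksp = (2.0 × 10^-4)^2 × 1.00 × 10^-4 = 4.0 x 10^-12

4.0e-12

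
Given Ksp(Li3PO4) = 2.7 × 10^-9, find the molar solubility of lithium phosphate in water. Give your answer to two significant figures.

Li3PO4(s) ⇌ 3 Li^+ + PO4^3-
Ksp = [Li^+]^3[PO4^3-]
For each mole of Li3PO4 that dissolves: [Li^+] = 3s, [PO4^3-] = s.
Substituting: Ksp = (3s)^3s = 27s^4
s^4 = 2.7 × 10^-9 / 27, so s = 3.2 × 10^-3 M

s ≈ 3.2 x 10^-3 M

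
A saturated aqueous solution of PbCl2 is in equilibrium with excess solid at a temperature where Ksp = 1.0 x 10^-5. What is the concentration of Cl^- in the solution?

PbCl2(s) ⇌ Pb^2+ + 2 Cl^-
Ksp = [Pb^2+][Cl^-]^2
With molar solubility s: [Pb^2+] = s, [Cl^-] = 2s.
Ksp = s(2s)^2 = 4s^3
s = (1.0 x 10^-5 / 4)^(1/3) = 1.36 x 10^-2 M
[Cl^-] = 2s = 2.7 × 10^-2 M

[Cl^-] ≈ 2.7 x 10^-2 M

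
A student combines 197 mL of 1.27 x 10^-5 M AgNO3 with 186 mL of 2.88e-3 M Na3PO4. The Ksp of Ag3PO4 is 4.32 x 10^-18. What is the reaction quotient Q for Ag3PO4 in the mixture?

Q ≈ 3.90 x 10^-19

Total volume = 197 + 186 = 383 mL.
[Ag^+] = 1.27 x 10^-5 × (197/383) = 6.532 × 10^-6 M
[PO4^3-] = 2.88 × 10^-3 × (186/383) = 1.399 × 10^-3 M
Ag3PO4(s) ⇌ 3 Ag^+(aq) + PO4^3-(aq), so Q = [Ag^+]^3[PO4^3-]
Q = (6.532 × 10^-6)^3(1.399 × 10^-3) = 3.90 × 10^-19
Q < Ksp, so no precipitate of Ag3PO4 forms.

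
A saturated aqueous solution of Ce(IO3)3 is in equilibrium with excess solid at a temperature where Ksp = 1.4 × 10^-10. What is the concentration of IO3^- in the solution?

Ce(IO3)3(s) <=> Ce^3+(aq) + 3 IO3^-(aq)
Ksp = [Ce^3+][IO3^-]^3
Let s = molar solubility. Then [Ce^3+] = s and [IO3^-] = 3s.
Substituting: Ksp = s(3s)^3 = 27s^4
Solving, s = (1.4 × 10^-10/27)^(1/4) = 1.51 x 10^-3 M
[IO3^-] = 3s = 4.5 × 10^-3 M

4.5 × 10^-3 M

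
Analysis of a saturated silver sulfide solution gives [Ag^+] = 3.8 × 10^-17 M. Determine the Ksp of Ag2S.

Ag2S(s) <=> 2 Ag^+ + S^2-
Stoichiometry gives [S^2-] = (1/2)[Ag^+] = 1.90 × 10^-17 M.
Ksp = [Ag^+]^2[S^2-]
Ksp = (3.8 × 10^-17)^2 × 1.90 × 10^-17 = 2.7 x 10^-50

Ksp ≈ 2.7e-50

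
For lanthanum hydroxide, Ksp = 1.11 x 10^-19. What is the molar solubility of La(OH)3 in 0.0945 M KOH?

La(OH)3(s) ⇌ La^3+(aq) + 3 OH^-(aq)
Ksp = [La^3+][OH^-]^3
Let s be the molar solubility in this solution. [La^3+] = s, [OH^-] = 0.0945 + 3s ≈ 0.0945 (Ksp is small, so little additional dissolves).
Ksp ≈ s × (0.0945)^3
s = 1.32 × 10^-16 M
Check: 3s = 3.9 x 10^-16 ≪ 0.0945, so the approximation is valid.

s = 1.32 x 10^-16 M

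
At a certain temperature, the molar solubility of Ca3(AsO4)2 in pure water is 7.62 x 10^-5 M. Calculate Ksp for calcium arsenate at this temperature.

2.77e-19

Ca3(AsO4)2(s) ⇌ 3 Ca^2+ + 2 AsO4^3-
If s mol/L of Ca3(AsO4)2 dissolves, [Ca^2+] = 3s and [AsO4^3-] = 2s.
Ksp = [Ca^2+]^3[AsO4^3-]^2
Substituting: Ksp = (3s)^3(2s)^2 = 108s^5
Ksp = 108 × (7.62 × 10^-5)^5 = 2.77 × 10^-19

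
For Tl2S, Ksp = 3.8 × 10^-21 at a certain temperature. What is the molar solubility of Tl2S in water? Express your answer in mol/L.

Tl2S(s) <=> 2 Tl^+ + S^2-
Ksp = [Tl^+]^2[S^2-]
For each mole of Tl2S that dissolves: [Tl^+] = 2s, [S^2-] = s.
Substituting: Ksp = (2s)^2s = 4s^3
Solving, s = (3.8 × 10^-21/4)^(1/3) = 9.8 x 10^-8 M

s ≈ 9.8 x 10^-8 M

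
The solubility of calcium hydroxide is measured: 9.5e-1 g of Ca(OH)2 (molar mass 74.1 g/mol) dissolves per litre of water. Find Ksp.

Molar solubility s = (9.5 × 10^-1 g/L) / (74.1 g/mol) = 1.28 x 10^-2 M.
Ca(OH)2(s) ⇌ Ca^2+(aq) + 2 OH^-(aq)
With molar solubility s: [Ca^2+] = s, [OH^-] = 2s.
Ksp = [Ca^2+][OH^-]^2
So Ksp = s × (2s)^2 = 4s^3
With s = 1.28 × 10^-2: Ksp = 8.4 × 10^-6

Ksp = 8.4 x 10^-6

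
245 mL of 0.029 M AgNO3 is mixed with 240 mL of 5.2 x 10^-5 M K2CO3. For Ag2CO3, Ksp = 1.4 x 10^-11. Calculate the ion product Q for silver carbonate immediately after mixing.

Total volume = 245 + 240 = 485 mL.
[Ag^+] = 2.9 x 10^-2 × (245/485) = 1.46 x 10^-2 M
[CO3^2-] = 5.2 x 10^-5 × (240/485) = 2.57 × 10^-5 M
Ag2CO3(s) ⇌ 2 Ag^+ + CO3^2-, so Q = [Ag^+]^2[CO3^2-]
Q = (1.46 × 10^-2)^2(2.57 × 10^-5) = 5.5 x 10^-9
Q > Ksp, so Ag2CO3 will precipitate.

Q ≈ 5.5e-9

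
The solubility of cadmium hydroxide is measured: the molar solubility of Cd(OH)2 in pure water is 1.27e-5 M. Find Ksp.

8.19 × 10^-15

Cd(OH)2(s) <=> Cd^2+(aq) + 2 OH^-(aq)
If s mol/L of Cd(OH)2 dissolves, [Cd^2+] = s and [OH^-] = 2s.
Ksp = [Cd^2+][OH^-]^2
So Ksp = s × (2s)^2 = 4s^3
Ksp = 4 × (1.27 x 10^-5)^3 = 8.19 × 10^-15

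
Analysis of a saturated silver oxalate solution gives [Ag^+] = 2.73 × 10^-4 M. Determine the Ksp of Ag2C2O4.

Ag2C2O4(s) ⇌ 2 Ag^+ + C2O4^2-
Stoichiometry gives [C2O4^2-] = (1/2)[Ag^+] = 1.365 × 10^-4 M.
Ksp = [Ag^+]^2[C2O4^2-]
Ksp = (2.73 × 10^-4)^2 × 1.365 x 10^-4 = 1.02 × 10^-11

1.02e-11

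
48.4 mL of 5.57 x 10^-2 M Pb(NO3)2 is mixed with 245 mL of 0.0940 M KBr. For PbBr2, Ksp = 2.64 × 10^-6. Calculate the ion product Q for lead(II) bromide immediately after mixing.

5.66 × 10^-5

Total volume = 48.4 + 245 = 293.4 mL.
[Pb^2+] = 5.57 × 10^-2 × (48.4/293.4) = 9.188 × 10^-3 M
[Br^-] = 9.40 × 10^-2 × (245/293.4) = 7.849 × 10^-2 M
PbBr2(s) ⇌ Pb^2+ + 2 Br^-, so Q = [Pb^2+][Br^-]^2
Q = (9.188 × 10^-3)(7.849 x 10^-2)^2 = 5.66 x 10^-5
Q > Ksp, so PbBr2 will precipitate.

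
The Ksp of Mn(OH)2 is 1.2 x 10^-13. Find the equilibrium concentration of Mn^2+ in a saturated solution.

[Mn^2+] ≈ 3.1 x 10^-5 M

Mn(OH)2(s) <=> Mn^2+ + 2 OH^-
Ksp = [Mn^2+][OH^-]^2
With molar solubility s: [Mn^2+] = s, [OH^-] = 2s.
So Ksp = s × (2s)^2 = 4s^3
Solving, s = (1.2 x 10^-13/4)^(1/3) = 3.11 × 10^-5 M
[Mn^2+] = s = 3.1 × 10^-5 M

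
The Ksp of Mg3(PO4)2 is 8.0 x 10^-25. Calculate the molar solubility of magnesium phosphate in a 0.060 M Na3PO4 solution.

s ≈ 2.0e-8 M

Mg3(PO4)2(s) ⇌ 3 Mg^2+ + 2 PO4^3-
Ksp = [Mg^2+]^3[PO4^3-]^2
Let s = moles of Mg3(PO4)2 that dissolve per litre. [Mg^2+] = 3s, [PO4^3-] = 0.060 + 2s ≈ 0.060 (Ksp is small, so little additional dissolves).
Ksp ≈ (3s)^3 × (0.060)^2
s = 2.0 × 10^-8 M
Check: 2s = 4.0 × 10^-8 ≪ 0.060, so the approximation is valid.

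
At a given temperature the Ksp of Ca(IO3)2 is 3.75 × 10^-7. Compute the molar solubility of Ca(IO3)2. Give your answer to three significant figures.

Ca(IO3)2(s) <=> Ca^2+(aq) + 2 IO3^-(aq)
Ksp = [Ca^2+][IO3^-]^2
Let s = molar solubility. Then [Ca^2+] = s and [IO3^-] = 2s.
Ksp = s(2s)^2 = 4s^3
s^3 = 3.75 × 10^-7 / 4, so s = 4.54 × 10^-3 M

s ≈ 4.54 × 10^-3 M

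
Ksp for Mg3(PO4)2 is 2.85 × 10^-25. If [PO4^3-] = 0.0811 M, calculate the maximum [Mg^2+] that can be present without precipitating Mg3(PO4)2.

Mg3(PO4)2(s) ⇌ 3 Mg^2+ + 2 PO4^3-
Ksp = [Mg^2+]^3[PO4^3-]^2
Precipitation begins when Q = Ksp. With [PO4^3-] = 0.0811 M:
2.85 × 10^-25 = (0.0811)^2 × [Mg^2+]^3
[Mg^2+] = (2.85 × 10^-25 / 6.577 × 10^-3)^(1/3) = 3.51 × 10^-8 M

[Mg^2+] = 3.51 × 10^-8 M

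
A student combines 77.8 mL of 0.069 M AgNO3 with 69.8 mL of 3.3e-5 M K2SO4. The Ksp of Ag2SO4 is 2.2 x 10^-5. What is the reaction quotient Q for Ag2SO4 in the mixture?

Total volume = 77.8 + 69.8 = 147.6 mL.
[Ag^+] = 6.9 × 10^-2 × (77.8/147.6) = 3.64 × 10^-2 M
[SO4^2-] = 3.3 × 10^-5 × (69.8/147.6) = 1.56 × 10^-5 M
Ag2SO4(s) ⇌ 2 Ag^+ + SO4^2-, so Q = [Ag^+]^2[SO4^2-]
Q = (3.64 × 10^-2)^2(1.56 x 10^-5) = 2.1 × 10^-8
Q < Ksp, so no precipitate of Ag2SO4 forms.

Q = 2.1 x 10^-8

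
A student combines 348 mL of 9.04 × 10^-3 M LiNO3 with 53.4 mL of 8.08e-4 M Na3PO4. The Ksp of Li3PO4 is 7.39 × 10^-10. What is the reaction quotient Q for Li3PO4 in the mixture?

5.17 x 10^-11

Total volume = 348 + 53.4 = 401.4 mL.
[Li^+] = 9.04 × 10^-3 × (348/401.4) = 7.837 x 10^-3 M
[PO4^3-] = 8.08 × 10^-4 × (53.4/401.4) = 1.075 × 10^-4 M
Li3PO4(s) <=> 3 Li^+(aq) + PO4^3-(aq), so Q = [Li^+]^3[PO4^3-]
Q = (7.837 × 10^-3)^3(1.075 × 10^-4) = 5.17 × 10^-11
Q < Ksp, so no precipitate of Li3PO4 forms.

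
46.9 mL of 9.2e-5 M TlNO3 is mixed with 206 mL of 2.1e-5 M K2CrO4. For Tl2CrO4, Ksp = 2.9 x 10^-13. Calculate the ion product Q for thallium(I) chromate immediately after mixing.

Total volume = 46.9 + 206 = 252.9 mL.
[Tl^+] = 9.2 × 10^-5 × (46.9/252.9) = 1.71 × 10^-5 M
[CrO4^2-] = 2.1 × 10^-5 × (206/252.9) = 1.71 × 10^-5 M
Tl2CrO4(s) ⇌ 2 Tl^+(aq) + CrO4^2-(aq), so Q = [Tl^+]^2[CrO4^2-]
Q = (1.71 x 10^-5)^2(1.71 x 10^-5) = 5.0 × 10^-15
Q < Ksp, so no precipitate of Tl2CrO4 forms.

5.0e-15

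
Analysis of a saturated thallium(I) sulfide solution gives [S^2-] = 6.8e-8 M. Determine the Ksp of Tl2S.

Ksp ≈ 1.3 × 10^-21

Tl2S(s) <=> 2 Tl^+(aq) + S^2-(aq)
Stoichiometry gives [Tl^+] = (2/1)[S^2-] = 1.36 x 10^-7 M.
Ksp = [Tl^+]^2[S^2-]
Ksp = (1.36 x 10^-7)^2 × 6.8 x 10^-8 = 1.3 × 10^-21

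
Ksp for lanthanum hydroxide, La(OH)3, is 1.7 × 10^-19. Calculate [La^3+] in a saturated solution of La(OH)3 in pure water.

La(OH)3(s) ⇌ La^3+ + 3 OH^-
Ksp = [La^3+][OH^-]^3
For each mole of La(OH)3 that dissolves: [La^3+] = s, [OH^-] = 3s.
Ksp = s(3s)^3 = 27s^4
s^4 = 1.7 × 10^-19 / 27, so s = 8.91 × 10^-6 M
[La^3+] = s = 8.9 × 10^-6 M

[La^3+] = 8.9e-6 M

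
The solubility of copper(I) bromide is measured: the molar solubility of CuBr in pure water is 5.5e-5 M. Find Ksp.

Ksp = 3.0e-9

CuBr(s) ⇌ Cu^+(aq) + Br^-(aq)
With molar solubility s: [Cu^+] = s, [Br^-] = s.
Ksp = [Cu^+][Br^-]
Ksp = (s)(s) = s^2
Ksp = (5.5 x 10^-5)^2 = 3.0 × 10^-9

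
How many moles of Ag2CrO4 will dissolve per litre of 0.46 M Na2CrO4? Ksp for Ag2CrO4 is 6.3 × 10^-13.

Ag2CrO4(s) ⇌ 2 Ag^+(aq) + CrO4^2-(aq)
Ksp = [Ag^+]^2[CrO4^2-]
Let s be the molar solubility in this solution. [Ag^+] = 2s, [CrO4^2-] = 0.46 + s ≈ 0.46 (since CrO4^2- from Na2CrO4 dominates).
Ksp ≈ (2s)^2 × 0.46
s = 5.9 × 10^-7 M
Check: s = 5.9 x 10^-7 ≪ 0.46, so the approximation is valid.

s = 5.9 × 10^-7 M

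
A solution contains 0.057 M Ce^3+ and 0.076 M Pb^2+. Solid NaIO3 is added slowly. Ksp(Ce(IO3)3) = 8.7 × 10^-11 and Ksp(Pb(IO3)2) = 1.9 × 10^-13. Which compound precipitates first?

Pb(IO3)2

Precipitation of each salt starts when its ion product equals its Ksp.
For Ce(IO3)3: 8.7 × 10^-11 = 0.057 × [IO3^-]^3  ⇒  [IO3^-] = 1.2 x 10^-3 M.
For Pb(IO3)2: 1.9 × 10^-13 = 0.076 × [IO3^-]^2  ⇒  [IO3^-] = 1.6 × 10^-6 M.
The salt with the lower threshold [IO3^-] precipitates first: Pb(IO3)2.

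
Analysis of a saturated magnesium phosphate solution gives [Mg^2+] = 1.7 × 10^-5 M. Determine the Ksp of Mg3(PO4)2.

6.3 × 10^-25

Mg3(PO4)2(s) ⇌ 3 Mg^2+ + 2 PO4^3-
Stoichiometry gives [PO4^3-] = (2/3)[Mg^2+] = 1.13 × 10^-5 M.
Ksp = [Mg^2+]^3[PO4^3-]^2
Ksp = (1.7 x 10^-5)^3 × (1.13 × 10^-5)^2 = 6.3 × 10^-25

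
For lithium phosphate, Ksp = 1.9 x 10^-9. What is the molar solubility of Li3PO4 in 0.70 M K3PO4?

s = 4.6 × 10^-4 M

Li3PO4(s) <=> 3 Li^+ + PO4^3-
Ksp = [Li^+]^3[PO4^3-]
Let s = moles of Li3PO4 that dissolve per litre. [Li^+] = 3s, [PO4^3-] = 0.70 + s ≈ 0.70 (common-ion effect: PO4^3- is already 0.70 M).
Ksp ≈ (3s)^3 × 0.70
s = 4.6 × 10^-4 M
Check: s = 4.6 x 10^-4 ≪ 0.70, so the approximation is valid.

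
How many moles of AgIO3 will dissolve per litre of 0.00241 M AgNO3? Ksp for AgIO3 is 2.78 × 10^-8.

AgIO3(s) ⇌ Ag^+(aq) + IO3^-(aq)
Ksp = [Ag^+][IO3^-]
If s mol/L dissolves here, [Ag^+] = 0.00241 + s ≈ 0.00241, [IO3^-] = s (Ksp is small, so little additional dissolves).
Ksp ≈ 0.00241 × s
s = 1.15 × 10^-5 M
Check: s = 1.2 × 10^-5 ≪ 0.00241, so the approximation is valid.

1.15 × 10^-5 M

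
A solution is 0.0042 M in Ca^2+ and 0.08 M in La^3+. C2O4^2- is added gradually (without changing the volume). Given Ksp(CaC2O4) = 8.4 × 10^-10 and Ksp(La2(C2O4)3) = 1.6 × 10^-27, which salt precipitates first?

La2(C2O4)3

Each salt begins to precipitate when Q = Ksp, i.e. when [C2O4^2-] reaches its threshold.
For CaC2O4: 8.4 × 10^-10 = 0.0042 × [C2O4^2-]  ⇒  [C2O4^2-] = 2.0 x 10^-7 M.
For La2(C2O4)3: 1.6 × 10^-27 = (0.08)^2 × [C2O4^2-]^3  ⇒  [C2O4^2-] = 6.3 x 10^-9 M.
The salt with the lower threshold [C2O4^2-] precipitates first: La2(C2O4)3.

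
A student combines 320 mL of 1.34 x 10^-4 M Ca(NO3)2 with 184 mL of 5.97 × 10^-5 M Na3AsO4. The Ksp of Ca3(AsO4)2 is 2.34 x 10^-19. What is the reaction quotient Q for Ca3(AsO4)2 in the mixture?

Q = 2.93 × 10^-22

Total volume = 320 + 184 = 504 mL.
[Ca^2+] = 1.34 × 10^-4 × (320/504) = 8.508 x 10^-5 M
[AsO4^3-] = 5.97 × 10^-5 × (184/504) = 2.180 × 10^-5 M
Ca3(AsO4)2(s) ⇌ 3 Ca^2+(aq) + 2 AsO4^3-(aq), so Q = [Ca^2+]^3[AsO4^3-]^2
Q = (8.508 x 10^-5)^3(2.180 × 10^-5)^2 = 2.93 × 10^-22
Q < Ksp, so no precipitate of Ca3(AsO4)2 forms.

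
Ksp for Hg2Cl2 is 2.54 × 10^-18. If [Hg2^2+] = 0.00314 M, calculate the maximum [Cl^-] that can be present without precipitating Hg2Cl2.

[Cl^-] ≈ 2.84 x 10^-8 M

Hg2Cl2(s) <=> Hg2^2+(aq) + 2 Cl^-(aq)
Ksp = [Hg2^2+][Cl^-]^2
Precipitation begins when Q = Ksp. With [Hg2^2+] = 0.00314 M:
2.54 × 10^-18 = (0.00314) × [Cl^-]^2
[Cl^-] = (2.54 × 10^-18 / 3.14 × 10^-3)^(1/2) = 2.84 × 10^-8 M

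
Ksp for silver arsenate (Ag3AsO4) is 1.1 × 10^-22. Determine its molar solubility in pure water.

s = 1.4 x 10^-6 M

Ag3AsO4(s) ⇌ 3 Ag^+(aq) + AsO4^3-(aq)
Ksp = [Ag^+]^3[AsO4^3-]
For each mole of Ag3AsO4 that dissolves: [Ag^+] = 3s, [AsO4^3-] = s.
So Ksp = (3s)^3 × s = 27s^4
Solving, s = (1.1 × 10^-22/27)^(1/4) = 1.4 × 10^-6 M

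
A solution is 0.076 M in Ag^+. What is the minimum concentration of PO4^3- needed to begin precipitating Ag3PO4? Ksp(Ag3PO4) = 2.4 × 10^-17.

Ag3PO4(s) ⇌ 3 Ag^+(aq) + PO4^3-(aq)
Ksp = [Ag^+]^3[PO4^3-]
Precipitation begins when Q = Ksp. With [Ag^+] = 0.076 M:
2.4 × 10^-17 = (0.076)^3 × [PO4^3-]
[PO4^3-] = (2.4 × 10^-17 / 4.39 x 10^-4) = 5.5 x 10^-14 M

[PO4^3-] ≈ 5.5 × 10^-14 M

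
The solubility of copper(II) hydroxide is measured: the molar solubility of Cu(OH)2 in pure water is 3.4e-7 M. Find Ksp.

Ksp = 1.6 × 10^-19

Cu(OH)2(s) <=> Cu^2+(aq) + 2 OH^-(aq)
If s mol/L of Cu(OH)2 dissolves, [Cu^2+] = s and [OH^-] = 2s.
Ksp = [Cu^2+][OH^-]^2
So Ksp = s × (2s)^2 = 4s^3
Ksp = 4 × (3.4 × 10^-7)^3 = 1.6 x 10^-19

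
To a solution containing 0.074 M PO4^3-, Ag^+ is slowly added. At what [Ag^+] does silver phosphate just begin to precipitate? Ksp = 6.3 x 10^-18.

4.4 x 10^-6 M

Ag3PO4(s) <=> 3 Ag^+ + PO4^3-
Ksp = [Ag^+]^3[PO4^3-]
Precipitation begins when Q = Ksp. With [PO4^3-] = 0.074 M:
6.3 x 10^-18 = (0.074) × [Ag^+]^3
[Ag^+] = (6.3 x 10^-18 / 7.4 × 10^-2)^(1/3) = 4.4 x 10^-6 M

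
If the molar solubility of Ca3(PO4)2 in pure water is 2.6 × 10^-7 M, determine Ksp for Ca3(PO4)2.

Ca3(PO4)2(s) ⇌ 3 Ca^2+(aq) + 2 PO4^3-(aq)
If s mol/L of Ca3(PO4)2 dissolves, [Ca^2+] = 3s and [PO4^3-] = 2s.
Ksp = [Ca^2+]^3[PO4^3-]^2
Ksp = (3s)^3(2s)^2 = 108s^5
Ksp = 108 × (2.6 x 10^-7)^5 = 1.3 × 10^-31

Ksp ≈ 1.3 × 10^-31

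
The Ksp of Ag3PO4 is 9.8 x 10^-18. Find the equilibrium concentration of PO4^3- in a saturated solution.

[PO4^3-] ≈ 2.5e-5 M

Ag3PO4(s) <=> 3 Ag^+ + PO4^3-
Ksp = [Ag^+]^3[PO4^3-]
For each mole of Ag3PO4 that dissolves: [Ag^+] = 3s, [PO4^3-] = s.
Ksp = (3s)^3s = 27s^4
s = (9.8 x 10^-18 / 27)^(1/4) = 2.45 × 10^-5 M
[PO4^3-] = s = 2.5 x 10^-5 M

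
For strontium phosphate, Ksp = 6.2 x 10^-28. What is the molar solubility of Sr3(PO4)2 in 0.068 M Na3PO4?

Sr3(PO4)2(s) ⇌ 3 Sr^2+(aq) + 2 PO4^3-(aq)
Ksp = [Sr^2+]^3[PO4^3-]^2
Let s = moles of Sr3(PO4)2 that dissolve per litre. [Sr^2+] = 3s, [PO4^3-] = 0.068 + 2s ≈ 0.068 (common-ion effect: PO4^3- is already 0.068 M).
Ksp ≈ (3s)^3 × (0.068)^2
s = 1.7 × 10^-9 M
Check: 2s = 3.4 × 10^-9 ≪ 0.068, so the approximation is valid.

s = 1.7 × 10^-9 M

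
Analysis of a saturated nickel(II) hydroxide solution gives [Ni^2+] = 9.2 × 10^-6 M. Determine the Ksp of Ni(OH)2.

Ni(OH)2(s) ⇌ Ni^2+(aq) + 2 OH^-(aq)
Stoichiometry gives [OH^-] = (2/1)[Ni^2+] = 1.84 × 10^-5 M.
Ksp = [Ni^2+][OH^-]^2
Ksp = 9.2 x 10^-6 × (1.84 × 10^-5)^2 = 3.1 x 10^-15

Ksp ≈ 3.1 × 10^-15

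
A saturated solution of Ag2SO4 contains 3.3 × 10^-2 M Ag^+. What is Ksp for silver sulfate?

1.8 × 10^-5

Ag2SO4(s) ⇌ 2 Ag^+ + SO4^2-
Stoichiometry gives [SO4^2-] = (1/2)[Ag^+] = 1.65 × 10^-2 M.
Ksp = [Ag^+]^2[SO4^2-]
Ksp = (3.3 x 10^-2)^2 × 1.65 × 10^-2 = 1.8 x 10^-5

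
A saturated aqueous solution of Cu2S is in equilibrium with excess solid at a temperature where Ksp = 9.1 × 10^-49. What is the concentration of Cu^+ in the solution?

Cu2S(s) ⇌ 2 Cu^+ + S^2-
Ksp = [Cu^+]^2[S^2-]
For each mole of Cu2S that dissolves: [Cu^+] = 2s, [S^2-] = s.
Substituting: Ksp = (2s)^2s = 4s^3
s = (9.1 × 10^-49 / 4)^(1/3) = 6.10 × 10^-17 M
[Cu^+] = 2s = 1.2 x 10^-16 M

[Cu^+] ≈ 1.2e-16 M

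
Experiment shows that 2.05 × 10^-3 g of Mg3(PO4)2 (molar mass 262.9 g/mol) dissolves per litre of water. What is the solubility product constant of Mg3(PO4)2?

Ksp = 3.11 × 10^-24

Molar solubility s = (2.05 x 10^-3 g/L) / (262.9 g/mol) = 7.798 × 10^-6 M.
Mg3(PO4)2(s) <=> 3 Mg^2+ + 2 PO4^3-
For each mole of Mg3(PO4)2 that dissolves: [Mg^2+] = 3s, [PO4^3-] = 2s.
Ksp = [Mg^2+]^3[PO4^3-]^2
Substituting: Ksp = (3s)^3(2s)^2 = 108s^5
With s = 7.798 × 10^-6: Ksp = 3.11 x 10^-24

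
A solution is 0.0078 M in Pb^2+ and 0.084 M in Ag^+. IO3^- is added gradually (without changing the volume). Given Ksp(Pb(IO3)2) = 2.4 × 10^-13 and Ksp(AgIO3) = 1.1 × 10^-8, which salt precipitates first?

AgIO3

Each salt begins to precipitate when Q = Ksp, i.e. when [IO3^-] reaches its threshold.
For Pb(IO3)2: 2.4 × 10^-13 = 0.0078 × [IO3^-]^2  ⇒  [IO3^-] = 5.5 x 10^-6 M.
For AgIO3: 1.1 × 10^-8 = 0.084 × [IO3^-]  ⇒  [IO3^-] = 1.3 x 10^-7 M.
The salt with the lower threshold [IO3^-] precipitates first: AgIO3.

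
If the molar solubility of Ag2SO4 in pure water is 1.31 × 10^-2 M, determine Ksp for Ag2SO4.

Ag2SO4(s) <=> 2 Ag^+(aq) + SO4^2-(aq)
With molar solubility s: [Ag^+] = 2s, [SO4^2-] = s.
Ksp = [Ag^+]^2[SO4^2-]
Substituting: Ksp = (2s)^2s = 4s^3
Ksp = 4 × (1.31 × 10^-2)^3 = 8.99 × 10^-6

Ksp = 8.99e-6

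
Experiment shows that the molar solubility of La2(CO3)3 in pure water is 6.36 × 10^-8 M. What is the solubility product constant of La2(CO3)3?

1.12e-34

La2(CO3)3(s) ⇌ 2 La^3+ + 3 CO3^2-
With molar solubility s: [La^3+] = 2s, [CO3^2-] = 3s.
Ksp = [La^3+]^2[CO3^2-]^3
So Ksp = (2s)^2 × (3s)^3 = 108s^5
Ksp = 108 × (6.36 × 10^-8)^5 = 1.12 x 10^-34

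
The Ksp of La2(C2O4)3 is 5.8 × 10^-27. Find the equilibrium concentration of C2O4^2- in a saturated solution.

[C2O4^2-] ≈ 6.7e-6 M

La2(C2O4)3(s) ⇌ 2 La^3+ + 3 C2O4^2-
Ksp = [La^3+]^2[C2O4^2-]^3
For each mole of La2(C2O4)3 that dissolves: [La^3+] = 2s, [C2O4^2-] = 3s.
Substituting: Ksp = (2s)^2(3s)^3 = 108s^5
s = (5.8 × 10^-27 / 108)^(1/5) = 2.22 x 10^-6 M
[C2O4^2-] = 3s = 6.7 × 10^-6 M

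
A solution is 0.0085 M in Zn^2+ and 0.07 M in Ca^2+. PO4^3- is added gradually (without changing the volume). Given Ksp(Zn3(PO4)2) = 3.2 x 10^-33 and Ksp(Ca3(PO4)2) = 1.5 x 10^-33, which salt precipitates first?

Each salt begins to precipitate when Q = Ksp, i.e. when [PO4^3-] reaches its threshold.
For Zn3(PO4)2: 3.2 x 10^-33 = (0.0085)^3 × [PO4^3-]^2  ⇒  [PO4^3-] = 7.2 × 10^-14 M.
For Ca3(PO4)2: 1.5 x 10^-33 = (0.07)^3 × [PO4^3-]^2  ⇒  [PO4^3-] = 2.1 × 10^-15 M.
The salt with the lower threshold [PO4^3-] precipitates first: Ca3(PO4)2.

Ca3(PO4)2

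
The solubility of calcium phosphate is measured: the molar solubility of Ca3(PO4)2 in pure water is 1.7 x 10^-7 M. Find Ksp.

Ksp = 1.5 x 10^-32

Ca3(PO4)2(s) <=> 3 Ca^2+ + 2 PO4^3-
For each mole of Ca3(PO4)2 that dissolves: [Ca^2+] = 3s, [PO4^3-] = 2s.
Ksp = [Ca^2+]^3[PO4^3-]^2
Ksp = (3s)^3(2s)^2 = 108s^5
With s = 1.7 × 10^-7: Ksp = 1.5 × 10^-32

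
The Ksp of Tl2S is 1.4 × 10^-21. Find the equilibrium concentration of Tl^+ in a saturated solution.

Tl2S(s) ⇌ 2 Tl^+ + S^2-
Ksp = [Tl^+]^2[S^2-]
If s mol/L of Tl2S dissolves, [Tl^+] = 2s and [S^2-] = s.
Substituting: Ksp = (2s)^2s = 4s^3
s = (1.4 × 10^-21 / 4)^(1/3) = 7.05 × 10^-8 M
[Tl^+] = 2s = 1.4 x 10^-7 M

1.4e-7 M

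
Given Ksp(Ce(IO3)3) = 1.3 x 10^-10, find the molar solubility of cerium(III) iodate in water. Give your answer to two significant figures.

s ≈ 1.5 x 10^-3 M

Ce(IO3)3(s) ⇌ Ce^3+(aq) + 3 IO3^-(aq)
Ksp = [Ce^3+][IO3^-]^3
For each mole of Ce(IO3)3 that dissolves: [Ce^3+] = s, [IO3^-] = 3s.
Ksp = s(3s)^3 = 27s^4
s = (1.3 x 10^-10 / 27)^(1/4) = 1.5 x 10^-3 M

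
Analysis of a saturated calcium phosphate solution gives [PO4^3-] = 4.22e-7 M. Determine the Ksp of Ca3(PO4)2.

Ksp = 4.52 x 10^-32

Ca3(PO4)2(s) ⇌ 3 Ca^2+ + 2 PO4^3-
Stoichiometry gives [Ca^2+] = (3/2)[PO4^3-] = 6.330 x 10^-7 M.
Ksp = [Ca^2+]^3[PO4^3-]^2
Ksp = (6.330 × 10^-7)^3 × (4.22 × 10^-7)^2 = 4.52 × 10^-32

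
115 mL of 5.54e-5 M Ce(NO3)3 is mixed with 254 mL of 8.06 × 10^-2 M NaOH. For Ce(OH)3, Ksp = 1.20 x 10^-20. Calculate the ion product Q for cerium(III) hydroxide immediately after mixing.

Total volume = 115 + 254 = 369 mL.
[Ce^3+] = 5.54 x 10^-5 × (115/369) = 1.727 × 10^-5 M
[OH^-] = 8.06 × 10^-2 × (254/369) = 5.548 × 10^-2 M
Ce(OH)3(s) ⇌ Ce^3+ + 3 OH^-, so Q = [Ce^3+][OH^-]^3
Q = (1.727 x 10^-5)(5.548 × 10^-2)^3 = 2.95 × 10^-9
Q > Ksp, so Ce(OH)3 will precipitate.

Q ≈ 2.95e-9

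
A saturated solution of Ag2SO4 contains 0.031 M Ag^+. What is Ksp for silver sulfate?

1.5e-5

Ag2SO4(s) ⇌ 2 Ag^+ + SO4^2-
Stoichiometry gives [SO4^2-] = (1/2)[Ag^+] = 1.55 x 10^-2 M.
Ksp = [Ag^+]^2[SO4^2-]
Ksp = (3.1 × 10^-2)^2 × 1.55 x 10^-2 = 1.5 x 10^-5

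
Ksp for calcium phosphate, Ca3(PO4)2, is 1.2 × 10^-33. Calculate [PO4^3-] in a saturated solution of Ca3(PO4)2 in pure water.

Ca3(PO4)2(s) ⇌ 3 Ca^2+(aq) + 2 PO4^3-(aq)
Ksp = [Ca^2+]^3[PO4^3-]^2
Let s = molar solubility. Then [Ca^2+] = 3s and [PO4^3-] = 2s.
So Ksp = (3s)^3 × (2s)^2 = 108s^5
s^5 = 1.2 × 10^-33 / 108, so s = 1.02 × 10^-7 M
[PO4^3-] = 2s = 2.0 × 10^-7 M

[PO4^3-] ≈ 2.0e-7 M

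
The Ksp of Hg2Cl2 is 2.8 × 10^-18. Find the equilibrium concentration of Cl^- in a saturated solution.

Hg2Cl2(s) ⇌ Hg2^2+ + 2 Cl^-
Ksp = [Hg2^2+][Cl^-]^2
If s mol/L of Hg2Cl2 dissolves, [Hg2^2+] = s and [Cl^-] = 2s.
So Ksp = s × (2s)^2 = 4s^3
s^3 = 2.8 × 10^-18 / 4, so s = 8.88 × 10^-7 M
[Cl^-] = 2s = 1.8 × 10^-6 M

1.8 x 10^-6 M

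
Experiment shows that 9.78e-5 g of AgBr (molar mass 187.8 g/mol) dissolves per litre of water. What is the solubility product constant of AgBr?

Ksp ≈ 2.71 x 10^-13

Molar solubility s = (9.78 x 10^-5 g/L) / (187.8 g/mol) = 5.208 x 10^-7 M.
AgBr(s) ⇌ Ag^+(aq) + Br^-(aq)
If s mol/L of AgBr dissolves, [Ag^+] = s and [Br^-] = s.
Ksp = [Ag^+][Br^-]
Ksp = s × s = s^2
Ksp = (5.208 × 10^-7)^2 = 2.71 × 10^-13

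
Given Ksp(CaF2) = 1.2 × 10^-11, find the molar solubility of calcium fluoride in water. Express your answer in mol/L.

CaF2(s) ⇌ Ca^2+ + 2 F^-
Ksp = [Ca^2+][F^-]^2
For each mole of CaF2 that dissolves: [Ca^2+] = s, [F^-] = 2s.
So Ksp = s × (2s)^2 = 4s^3
Solving, s = (1.2 × 10^-11/4)^(1/3) = 1.4 × 10^-4 M

s ≈ 1.4 x 10^-4 M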